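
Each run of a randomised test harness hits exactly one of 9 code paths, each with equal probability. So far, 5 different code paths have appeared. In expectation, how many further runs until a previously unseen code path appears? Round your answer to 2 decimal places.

The number of runs until the next new code path is geometric with success probability 4/9, so its mean is 9/4.
E = 9/4 = 2.250.

2.25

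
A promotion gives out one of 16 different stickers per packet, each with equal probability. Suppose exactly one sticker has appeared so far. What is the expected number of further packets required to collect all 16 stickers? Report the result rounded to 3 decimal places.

The wait to go from k to k+1 distinct stickers is geometric with mean 16/(16-k).
Sum over k = 1,...,15: E = 16/15 + 16/14 + 16/13 + ... + 16/2 + 16/1 = 53.0917.

53.092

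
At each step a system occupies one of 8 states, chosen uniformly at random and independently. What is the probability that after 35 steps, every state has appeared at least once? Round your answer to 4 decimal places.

0.9265

Let A_i be the event that state i is missing after 35 steps. By inclusion–exclusion on the A_i,
P(all seen) = Σ_{j=0}^{8} (-1)^j C(8,j)((8-j)/8)^35
= 1.00000 - 0.07471 + 0.00119 - 0.00000 + 0.00000 - 0.00000 + 0.00000 - 0.00000 + 0.00000
= 0.92647.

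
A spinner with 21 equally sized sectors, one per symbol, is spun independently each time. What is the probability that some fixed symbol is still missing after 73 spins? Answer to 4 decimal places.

Each spin misses the fixed symbol with probability (21-1)/21 = 20/21, independently.
P(still missing after 73) = (20/21)^73 = 0.02839.

0.0284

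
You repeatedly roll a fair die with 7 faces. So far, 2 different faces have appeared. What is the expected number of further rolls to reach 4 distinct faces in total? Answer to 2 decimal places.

3.15

From k distinct to k+1 distinct takes on average 7/(7-k) rolls.
Sum over k = 2,...,3: E = 7/5 + 7/4 = 3.150.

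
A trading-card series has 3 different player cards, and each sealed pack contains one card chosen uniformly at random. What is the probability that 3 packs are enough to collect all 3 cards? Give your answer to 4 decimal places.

By inclusion–exclusion over which cards are missing,
P(all seen) = Σ_{j=0}^{3} (-1)^j C(3,j)((3-j)/3)^3
= 1.00000 - 0.88889 + 0.11111 - 0.00000
= 0.22222.

0.2222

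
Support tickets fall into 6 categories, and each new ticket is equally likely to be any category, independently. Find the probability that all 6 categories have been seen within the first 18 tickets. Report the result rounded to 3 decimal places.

0.785

By inclusion–exclusion over which categories are missing,
P(all seen) = Σ_{j=0}^{6} (-1)^j C(6,j)((6-j)/6)^18
= 1.0000 - 0.2254 + 0.0101 - 0.0001 + 0.0000 - 0.0000 + 0.0000
= 0.7847.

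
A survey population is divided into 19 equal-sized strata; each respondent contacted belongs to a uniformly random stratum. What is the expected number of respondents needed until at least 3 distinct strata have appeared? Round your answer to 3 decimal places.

With k distinct strata already seen, the next new one arrives after an expected 19/(19-k) respondents.
Sum over k = 0,...,2: E = 19/19 + 19/18 + 19/17 = 3.1732.

3.173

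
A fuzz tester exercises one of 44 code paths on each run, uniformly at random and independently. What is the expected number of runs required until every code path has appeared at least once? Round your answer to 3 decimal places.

192.400

Split into phases: going from k distinct to k+1 distinct takes on average 44/(44-k) runs.
E[T] = 44/44 + 44/43 + 44/42 + ... + 44/2 + 44/1 = 44·H_{44}.
H_{44} = 4.3727, so E[T] = 192.3999.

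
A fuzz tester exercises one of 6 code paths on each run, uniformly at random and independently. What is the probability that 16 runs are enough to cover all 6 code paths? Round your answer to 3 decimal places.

0.698

By inclusion–exclusion over which code paths are missing,
P(all seen) = Σ_{j=0}^{6} (-1)^j C(6,j)((6-j)/6)^16
= 1.0000 - 0.3245 + 0.0228 - 0.0003 + 0.0000 - 0.0000 + 0.0000
= 0.6980.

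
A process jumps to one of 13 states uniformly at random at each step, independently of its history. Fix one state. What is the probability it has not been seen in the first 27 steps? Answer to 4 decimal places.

On each step the fixed state fails to appear with probability 12/13.
P(still missing after 27) = (12/13)^27 = 0.11519.

0.1152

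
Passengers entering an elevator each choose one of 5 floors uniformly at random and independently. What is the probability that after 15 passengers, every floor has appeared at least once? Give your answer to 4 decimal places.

0.8288

By inclusion–exclusion over which floors are missing,
P(all seen) = Σ_{j=0}^{5} (-1)^j C(5,j)((5-j)/5)^15
= 1.00000 - 0.17592 + 0.00470 - 0.00001 + 0.00000 - 0.00000
= 0.82877.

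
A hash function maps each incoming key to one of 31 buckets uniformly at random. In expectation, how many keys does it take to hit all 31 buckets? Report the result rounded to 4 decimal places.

After k distinct buckets have appeared, the next key gives a new one with probability (31-k)/31, so the expected wait for the (k+1)-th is 31/(31-k).
E[T] = 31/31 + 31/30 + 31/29 + ... + 31/2 + 31/1 = 31·H_{31}.
H_{31} = 4.02725, so E[T] = 124.84460.

124.8446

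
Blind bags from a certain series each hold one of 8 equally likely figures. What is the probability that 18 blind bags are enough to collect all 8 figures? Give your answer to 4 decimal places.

Let A_i be the event that figure i is missing after 18 blind bags. By inclusion–exclusion on the A_i,
P(all seen) = Σ_{j=0}^{8} (-1)^j C(8,j)((8-j)/8)^18
= 1.00000 - 0.72316 + 0.15786 - 0.01186 + 0.00027 - 0.00000 + 0.00000 - 0.00000 + 0.00000
= 0.42310.

0.4231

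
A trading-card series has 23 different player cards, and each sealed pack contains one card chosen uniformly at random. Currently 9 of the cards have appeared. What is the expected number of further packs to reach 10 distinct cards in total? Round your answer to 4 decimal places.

The wait to go from k to k+1 distinct cards is geometric with mean 23/(23-k).
Only the k = 9 term is needed: E = 23/14 = 1.64286.

1.6429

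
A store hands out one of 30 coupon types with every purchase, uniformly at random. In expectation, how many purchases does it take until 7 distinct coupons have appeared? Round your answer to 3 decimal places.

Going from k to k+1 distinct takes a geometric number of purchases with mean 30/(30-k).
Sum over k = 0,...,6: E = 30/30 + 30/29 + 30/28 + ... + 30/25 + 30/24 = 7.8209.

7.821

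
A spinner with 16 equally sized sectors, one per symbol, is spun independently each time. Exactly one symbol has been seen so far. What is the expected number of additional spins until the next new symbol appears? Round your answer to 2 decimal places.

Each spin yields a new symbol with probability (16-1)/16 = 15/16, so the wait is geometric with mean 16/15.
E = 16/15 = 1.067.

1.07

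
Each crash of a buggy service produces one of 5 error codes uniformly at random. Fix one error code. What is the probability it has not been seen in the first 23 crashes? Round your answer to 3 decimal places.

Each crash misses the fixed error code with probability (5-1)/5 = 4/5, independently.
P(still missing after 23) = (4/5)^23 = 0.0059.

0.006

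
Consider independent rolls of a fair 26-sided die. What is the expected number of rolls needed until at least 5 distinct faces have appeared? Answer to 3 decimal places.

With k distinct faces already seen, the next new one arrives after an expected 26/(26-k) rolls.
Sum over k = 0,...,4: E = 26/26 + 26/25 + 26/24 + 26/23 + 26/22 = 5.4356.

5.436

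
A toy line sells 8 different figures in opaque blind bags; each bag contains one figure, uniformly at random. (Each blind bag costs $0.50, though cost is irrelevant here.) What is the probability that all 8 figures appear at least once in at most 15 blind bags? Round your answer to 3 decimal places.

By inclusion–exclusion over which figures are missing,
P(all seen) = Σ_{j=0}^{8} (-1)^j C(8,j)((8-j)/8)^15
= 1.0000 - 1.0795 + 0.3742 - 0.0486 + 0.0021 - 0.0000 + 0.0000 - 0.0000 + 0.0000
= 0.2482.

0.248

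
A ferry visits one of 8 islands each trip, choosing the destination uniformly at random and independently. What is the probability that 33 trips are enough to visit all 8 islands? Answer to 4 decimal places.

By inclusion–exclusion over which islands are missing,
P(all seen) = Σ_{j=0}^{8} (-1)^j C(8,j)((8-j)/8)^33
= 1.00000 - 0.09758 + 0.00211 - 0.00001 + 0.00000 - 0.00000 + 0.00000 - 0.00000 + 0.00000
= 0.90452.

0.9045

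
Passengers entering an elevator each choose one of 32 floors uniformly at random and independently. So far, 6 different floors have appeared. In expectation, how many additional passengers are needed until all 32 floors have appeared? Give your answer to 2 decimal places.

From k distinct to k+1 distinct takes on average 32/(32-k) passengers.
Sum over k = 6,...,31: E = 32/26 + 32/25 + 32/24 + ... + 32/2 + 32/1 = 123.341.

123.34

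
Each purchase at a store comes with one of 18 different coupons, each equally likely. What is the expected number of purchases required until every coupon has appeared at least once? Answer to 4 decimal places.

62.9119

The wait to go from k to k+1 distinct coupons is geometric with mean 18/(18-k).
E[T] = 18/18 + 18/17 + 18/16 + ... + 18/2 + 18/1 = 18·H_{18}.
H_{18} = 3.49511, so E[T] = 62.91195.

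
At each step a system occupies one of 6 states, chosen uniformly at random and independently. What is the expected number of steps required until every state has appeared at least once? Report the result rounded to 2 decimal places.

After k distinct states have appeared, the next step gives a new one with probability (6-k)/6, so the expected wait for the (k+1)-th is 6/(6-k).
E[T] = 6/6 + 6/5 + 6/4 + 6/3 + 6/2 + 6/1 = 6·H_{6}.
H_{6} = 2.450, so E[T] = 14.700.

14.70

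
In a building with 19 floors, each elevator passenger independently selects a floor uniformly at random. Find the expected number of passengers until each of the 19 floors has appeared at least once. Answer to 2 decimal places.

Split into phases: going from k distinct to k+1 distinct takes on average 19/(19-k) passengers.
E[T] = 19/19 + 19/18 + 19/17 + ... + 19/2 + 19/1 = 19·H_{19}.
H_{19} = 3.548, so E[T] = 67.407.

67.41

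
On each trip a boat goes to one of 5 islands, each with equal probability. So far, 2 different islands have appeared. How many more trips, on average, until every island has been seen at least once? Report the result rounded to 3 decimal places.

With k distinct islands already seen, the next new one takes an expected 5/(5-k) trips.
Sum over k = 2,...,4: E = 5/3 + 5/2 + 5/1 = 9.1667.

9.167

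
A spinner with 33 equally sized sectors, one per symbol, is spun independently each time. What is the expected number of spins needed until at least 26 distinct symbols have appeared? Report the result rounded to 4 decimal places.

With k distinct symbols already seen, the next new one arrives after an expected 33/(33-k) spins.
Sum over k = 0,...,25: E = 33/33 + 33/32 + 33/31 + ... + 33/9 + 33/8 = 49.36606.

49.3661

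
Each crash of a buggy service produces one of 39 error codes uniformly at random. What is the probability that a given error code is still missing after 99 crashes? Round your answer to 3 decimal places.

0.076

On each crash the fixed error code fails to appear with probability 38/39.
P(still missing after 99) = (38/39)^99 = 0.0764.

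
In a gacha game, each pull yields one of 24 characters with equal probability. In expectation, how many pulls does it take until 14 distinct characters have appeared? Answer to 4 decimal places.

With k distinct characters already seen, the next new one arrives after an expected 24/(24-k) pulls.
Sum over k = 0,...,13: E = 24/24 + 24/23 + 24/22 + ... + 24/12 + 24/11 = 20.32776.

20.3278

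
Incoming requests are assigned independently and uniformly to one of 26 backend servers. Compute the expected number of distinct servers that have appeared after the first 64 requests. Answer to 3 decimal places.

23.887

For each server, P(seen in 64 requests) = 1 - (25/26)^64 = 0.9187.
By linearity of expectation, E[distinct seen] = 26·(1 - (25/26)^64) = 23.8873.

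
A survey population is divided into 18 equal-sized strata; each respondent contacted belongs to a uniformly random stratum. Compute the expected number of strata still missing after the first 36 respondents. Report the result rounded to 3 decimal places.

For each stratum, P(unseen after 36) = (17/18)^36 = 0.1277.
By linearity of expectation, E[unseen] = 18·(17/18)^36 = 2.2994.

2.299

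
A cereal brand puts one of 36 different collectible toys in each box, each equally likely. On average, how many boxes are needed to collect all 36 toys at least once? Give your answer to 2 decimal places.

The wait to go from k to k+1 distinct toys is geometric with mean 36/(36-k).
E[T] = 36/36 + 36/35 + 36/34 + ... + 36/2 + 36/1 = 36·H_{36}.
H_{36} = 4.175, so E[T] = 150.284.

150.28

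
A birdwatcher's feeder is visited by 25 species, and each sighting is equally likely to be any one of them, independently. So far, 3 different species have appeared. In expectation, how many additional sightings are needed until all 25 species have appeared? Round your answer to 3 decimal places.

92.270

The wait to go from k to k+1 distinct species is geometric with mean 25/(25-k).
Sum over k = 3,...,24: E = 25/22 + 25/21 + 25/20 + ... + 25/2 + 25/1 = 92.2703.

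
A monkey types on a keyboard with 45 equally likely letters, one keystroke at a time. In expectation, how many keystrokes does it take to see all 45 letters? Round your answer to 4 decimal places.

The wait to go from k to k+1 distinct letters is geometric with mean 45/(45-k).
E[T] = 45/45 + 45/44 + 45/43 + ... + 45/2 + 45/1 = 45·H_{45}.
H_{45} = 4.39495, so E[T] = 197.77267.

197.7727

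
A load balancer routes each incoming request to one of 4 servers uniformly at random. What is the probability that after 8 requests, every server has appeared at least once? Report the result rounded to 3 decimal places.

By inclusion–exclusion over which servers are missing,
P(all seen) = Σ_{j=0}^{4} (-1)^j C(4,j)((4-j)/4)^8
= 1.0000 - 0.4005 + 0.0234 - 0.0001 + 0.0000
= 0.6229.

0.623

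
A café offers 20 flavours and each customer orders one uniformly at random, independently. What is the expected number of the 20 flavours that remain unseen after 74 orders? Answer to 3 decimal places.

For each flavour, P(unseen after 74) = (19/20)^74 = 0.0225.
By linearity of expectation, E[unseen] = 20·(19/20)^74 = 0.4493.

0.449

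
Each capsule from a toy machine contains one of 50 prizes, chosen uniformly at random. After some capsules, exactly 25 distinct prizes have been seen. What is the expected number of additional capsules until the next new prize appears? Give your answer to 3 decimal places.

The number of capsules until the next new prize is geometric with success probability 25/50, so its mean is 50/25.
E = 50/25 = 2.0000.

2.000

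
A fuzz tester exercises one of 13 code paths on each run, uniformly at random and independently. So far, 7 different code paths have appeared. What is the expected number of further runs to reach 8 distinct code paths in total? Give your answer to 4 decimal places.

The wait to go from k to k+1 distinct code paths is geometric with mean 13/(13-k).
Only the k = 7 term is needed: E = 13/6 = 2.16667.

2.1667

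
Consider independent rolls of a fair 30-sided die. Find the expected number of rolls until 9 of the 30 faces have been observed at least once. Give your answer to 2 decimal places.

10.49

Going from k to k+1 distinct takes a geometric number of rolls with mean 30/(30-k).
Sum over k = 0,...,8: E = 30/30 + 30/29 + 30/28 + ... + 30/23 + 30/22 = 10.489.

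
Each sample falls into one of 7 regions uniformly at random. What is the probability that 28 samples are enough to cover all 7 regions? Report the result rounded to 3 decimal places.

By inclusion–exclusion over which regions are missing,
P(all seen) = Σ_{j=0}^{7} (-1)^j C(7,j)((7-j)/7)^28
= 1.0000 - 0.0935 + 0.0017 - 0.0000 + 0.0000 - 0.0000 + 0.0000 - 0.0000
= 0.9082.

0.908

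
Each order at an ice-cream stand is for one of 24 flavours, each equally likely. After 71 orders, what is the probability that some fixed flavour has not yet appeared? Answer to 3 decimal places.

0.049

Each order misses the fixed flavour with probability (24-1)/24 = 23/24, independently.
P(still missing after 71) = (23/24)^71 = 0.0487.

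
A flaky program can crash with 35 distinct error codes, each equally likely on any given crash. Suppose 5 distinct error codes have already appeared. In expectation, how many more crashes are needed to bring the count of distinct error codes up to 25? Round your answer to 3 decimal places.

37.311

The wait to go from k to k+1 distinct error codes is geometric with mean 35/(35-k).
Sum over k = 5,...,24: E = 35/30 + 35/29 + 35/28 + ... + 35/12 + 35/11 = 37.3107.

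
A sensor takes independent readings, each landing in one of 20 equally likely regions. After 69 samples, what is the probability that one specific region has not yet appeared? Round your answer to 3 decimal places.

Each sample misses the fixed region with probability (20-1)/20 = 19/20, independently.
P(still missing after 69) = (19/20)^69 = 0.0290.

0.029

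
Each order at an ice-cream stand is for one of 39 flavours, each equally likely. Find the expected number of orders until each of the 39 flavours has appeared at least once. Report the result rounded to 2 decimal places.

The wait to go from k to k+1 distinct flavours is geometric with mean 39/(39-k).
E[T] = 39/39 + 39/38 + 39/37 + ... + 39/2 + 39/1 = 39·H_{39}.
H_{39} = 4.254, so E[T] = 165.888.

165.89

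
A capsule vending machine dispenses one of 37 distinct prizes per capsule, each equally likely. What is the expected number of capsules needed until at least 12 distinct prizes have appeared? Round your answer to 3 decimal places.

With k distinct prizes already seen, the next new one arrives after an expected 37/(37-k) capsules.
Sum over k = 0,...,11: E = 37/37 + 37/36 + 37/35 + ... + 37/27 + 37/26 = 14.2682.

14.268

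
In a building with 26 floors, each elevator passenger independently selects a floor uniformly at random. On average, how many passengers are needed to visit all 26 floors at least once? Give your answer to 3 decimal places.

After k distinct floors have appeared, the next passenger gives a new one with probability (26-k)/26, so the expected wait for the (k+1)-th is 26/(26-k).
E[T] = 26/26 + 26/25 + 26/24 + ... + 26/2 + 26/1 = 26·H_{26}.
H_{26} = 3.8544, so E[T] = 100.2149.

100.215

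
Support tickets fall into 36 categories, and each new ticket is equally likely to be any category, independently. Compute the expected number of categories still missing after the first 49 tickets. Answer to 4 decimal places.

9.0535

For each category, P(unseen after 49) = (35/36)^49 = 0.25148.
By linearity of expectation, E[unseen] = 36·(35/36)^49 = 9.05345.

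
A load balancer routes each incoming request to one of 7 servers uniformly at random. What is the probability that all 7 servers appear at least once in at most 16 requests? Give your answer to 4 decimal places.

Let A_i be the event that server i is missing after 16 requests. By inclusion–exclusion on the A_i,
P(all seen) = Σ_{j=0}^{7} (-1)^j C(7,j)((7-j)/7)^16
= 1.00000 - 0.59422 + 0.09642 - 0.00452 + 0.00005 - 0.00000 + 0.00000 - 0.00000
= 0.49772.

0.4977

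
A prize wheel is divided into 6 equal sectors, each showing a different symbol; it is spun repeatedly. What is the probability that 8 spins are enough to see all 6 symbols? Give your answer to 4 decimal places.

By inclusion–exclusion over which symbols are missing,
P(all seen) = Σ_{j=0}^{6} (-1)^j C(6,j)((6-j)/6)^8
= 1.00000 - 1.39541 + 0.58528 - 0.07813 + 0.00229 - 0.00000 + 0.00000
= 0.11403.

0.1140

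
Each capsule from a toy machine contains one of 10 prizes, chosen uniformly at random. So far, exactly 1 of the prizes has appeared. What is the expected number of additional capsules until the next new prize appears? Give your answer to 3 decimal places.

Each capsule yields a new prize with probability (10-1)/10 = 9/10, so the wait is geometric with mean 10/9.
E = 10/9 = 1.1111.

1.111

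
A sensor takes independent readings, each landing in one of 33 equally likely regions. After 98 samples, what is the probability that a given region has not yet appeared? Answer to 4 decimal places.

0.0490

On each sample the fixed region fails to appear with probability 32/33.
P(still missing after 98) = (32/33)^98 = 0.04902.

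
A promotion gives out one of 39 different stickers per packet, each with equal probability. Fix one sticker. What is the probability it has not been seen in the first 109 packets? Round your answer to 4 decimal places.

Each packet misses the fixed sticker with probability (39-1)/39 = 38/39, independently.
P(still missing after 109) = (38/39)^109 = 0.05893.

0.0589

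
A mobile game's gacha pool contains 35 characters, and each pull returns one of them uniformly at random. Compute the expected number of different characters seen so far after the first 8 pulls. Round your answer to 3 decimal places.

For each character, P(seen in 8 pulls) = 1 - (34/35)^8 = 0.2070.
By linearity of expectation, E[distinct seen] = 35·(1 - (34/35)^8) = 7.2441.

7.244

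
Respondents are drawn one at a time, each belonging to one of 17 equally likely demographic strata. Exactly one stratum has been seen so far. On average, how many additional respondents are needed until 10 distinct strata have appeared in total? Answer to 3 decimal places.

From k distinct to k+1 distinct takes on average 17/(17-k) respondents.
Sum over k = 1,...,9: E = 17/16 + 17/15 + 17/14 + ... + 17/9 + 17/8 = 13.3938.

13.394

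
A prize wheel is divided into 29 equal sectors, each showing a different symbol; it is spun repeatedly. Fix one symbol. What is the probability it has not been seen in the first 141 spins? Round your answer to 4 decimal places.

On each spin the fixed symbol fails to appear with probability 28/29.
P(still missing after 141) = (28/29)^141 = 0.00710.

0.0071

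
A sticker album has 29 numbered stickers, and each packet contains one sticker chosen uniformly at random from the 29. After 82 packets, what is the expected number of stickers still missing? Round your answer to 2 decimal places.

For each sticker, P(unseen after 82) = (28/29)^82 = 0.056.
By linearity of expectation, E[unseen] = 29·(28/29)^82 = 1.632.

1.63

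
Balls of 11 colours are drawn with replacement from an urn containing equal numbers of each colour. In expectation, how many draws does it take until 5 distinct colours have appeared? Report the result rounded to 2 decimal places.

6.27

Going from k to k+1 distinct takes a geometric number of draws with mean 11/(11-k).
Sum over k = 0,...,4: E = 11/11 + 11/10 + 11/9 + 11/8 + 11/7 = 6.269.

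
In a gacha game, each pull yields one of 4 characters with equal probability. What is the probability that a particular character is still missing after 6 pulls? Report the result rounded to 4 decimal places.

On each pull the fixed character fails to appear with probability 3/4.
P(still missing after 6) = (3/4)^6 = 0.17798.

0.1780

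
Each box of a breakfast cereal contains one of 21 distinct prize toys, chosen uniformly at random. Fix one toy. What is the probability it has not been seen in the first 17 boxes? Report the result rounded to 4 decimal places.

On each box the fixed toy fails to appear with probability 20/21.
P(still missing after 17) = (20/21)^17 = 0.43630.

0.4363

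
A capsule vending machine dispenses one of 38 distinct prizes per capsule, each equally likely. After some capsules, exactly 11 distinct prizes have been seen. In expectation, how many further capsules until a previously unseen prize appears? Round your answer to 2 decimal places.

The number of capsules until the next new prize is geometric with success probability 27/38, so its mean is 38/27.
E = 38/27 = 1.407.

1.41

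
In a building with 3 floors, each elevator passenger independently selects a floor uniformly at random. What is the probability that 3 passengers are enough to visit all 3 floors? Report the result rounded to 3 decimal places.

By inclusion–exclusion over which floors are missing,
P(all seen) = Σ_{j=0}^{3} (-1)^j C(3,j)((3-j)/3)^3
= 1.0000 - 0.8889 + 0.1111 - 0.0000
= 0.2222.

0.222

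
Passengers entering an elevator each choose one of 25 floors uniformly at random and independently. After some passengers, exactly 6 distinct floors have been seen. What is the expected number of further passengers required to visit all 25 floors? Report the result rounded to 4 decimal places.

With k distinct floors already seen, the next new one takes an expected 25/(25-k) passengers.
Sum over k = 6,...,24: E = 25/19 + 25/18 + 25/17 + ... + 25/2 + 25/1 = 88.69349.

88.6935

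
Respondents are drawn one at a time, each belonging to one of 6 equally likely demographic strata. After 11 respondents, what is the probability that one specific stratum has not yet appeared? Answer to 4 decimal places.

On each respondent the fixed stratum fails to appear with probability 5/6.
P(still missing after 11) = (5/6)^11 = 0.13459.

0.1346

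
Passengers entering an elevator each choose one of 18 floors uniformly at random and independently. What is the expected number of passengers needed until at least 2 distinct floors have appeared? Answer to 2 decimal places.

2.06

With k distinct floors already seen, the next new one arrives after an expected 18/(18-k) passengers.
Sum over k = 0,...,1: E = 18/18 + 18/17 = 2.059.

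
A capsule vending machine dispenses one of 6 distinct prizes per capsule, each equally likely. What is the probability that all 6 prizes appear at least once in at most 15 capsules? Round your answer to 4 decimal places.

Let A_i be the event that prize i is missing after 15 capsules. By inclusion–exclusion on the A_i,
P(all seen) = Σ_{j=0}^{6} (-1)^j C(6,j)((6-j)/6)^15
= 1.00000 - 0.38943 + 0.03425 - 0.00061 + 0.00000 - 0.00000 + 0.00000
= 0.64421.

0.6442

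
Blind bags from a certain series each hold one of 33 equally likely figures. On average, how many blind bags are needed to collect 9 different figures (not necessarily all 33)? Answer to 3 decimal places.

10.324

With k distinct figures already seen, the next new one arrives after an expected 33/(33-k) blind bags.
Sum over k = 0,...,8: E = 33/33 + 33/32 + 33/31 + ... + 33/26 + 33/25 = 10.3237.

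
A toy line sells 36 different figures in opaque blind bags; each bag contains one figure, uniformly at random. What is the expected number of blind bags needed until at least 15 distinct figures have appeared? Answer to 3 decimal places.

19.051

Going from k to k+1 distinct takes a geometric number of blind bags with mean 36/(36-k).
Sum over k = 0,...,14: E = 36/36 + 36/35 + 36/34 + ... + 36/23 + 36/22 = 19.0512.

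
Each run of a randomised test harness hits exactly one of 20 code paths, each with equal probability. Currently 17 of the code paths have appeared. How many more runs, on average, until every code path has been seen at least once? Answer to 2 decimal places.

36.67

With k distinct code paths already seen, the next new one takes an expected 20/(20-k) runs.
Sum over k = 17,...,19: E = 20/3 + 20/2 + 20/1 = 36.667.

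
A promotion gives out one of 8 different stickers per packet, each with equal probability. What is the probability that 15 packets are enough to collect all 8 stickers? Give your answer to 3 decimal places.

0.248

By inclusion–exclusion over which stickers are missing,
P(all seen) = Σ_{j=0}^{8} (-1)^j C(8,j)((8-j)/8)^15
= 1.0000 - 1.0795 + 0.3742 - 0.0486 + 0.0021 - 0.0000 + 0.0000 - 0.0000 + 0.0000
= 0.2482.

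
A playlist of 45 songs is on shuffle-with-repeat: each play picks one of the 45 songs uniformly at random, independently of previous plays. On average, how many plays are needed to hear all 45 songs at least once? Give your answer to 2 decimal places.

The wait to go from k to k+1 distinct songs is geometric with mean 45/(45-k).
E[T] = 45/45 + 45/44 + 45/43 + ... + 45/2 + 45/1 = 45·H_{45}.
H_{45} = 4.395, so E[T] = 197.773.

197.77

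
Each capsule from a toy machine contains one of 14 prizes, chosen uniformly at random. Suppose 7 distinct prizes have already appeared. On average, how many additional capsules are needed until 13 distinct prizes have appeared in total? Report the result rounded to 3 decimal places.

22.300

The wait to go from k to k+1 distinct prizes is geometric with mean 14/(14-k).
Sum over k = 7,...,12: E = 14/7 + 14/6 + 14/5 + 14/4 + 14/3 + 14/2 = 22.3000.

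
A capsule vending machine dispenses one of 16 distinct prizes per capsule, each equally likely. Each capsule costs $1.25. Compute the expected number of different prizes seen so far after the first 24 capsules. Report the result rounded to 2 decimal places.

For each prize, P(seen in 24 capsules) = 1 - (15/16)^24 = 0.788.
By linearity of expectation, E[distinct seen] = 16·(1 - (15/16)^24) = 12.600.

12.60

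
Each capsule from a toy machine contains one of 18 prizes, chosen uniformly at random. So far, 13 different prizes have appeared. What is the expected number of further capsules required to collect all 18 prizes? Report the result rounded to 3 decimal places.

41.100

The wait to go from k to k+1 distinct prizes is geometric with mean 18/(18-k).
Sum over k = 13,...,17: E = 18/5 + 18/4 + 18/3 + 18/2 + 18/1 = 41.1000.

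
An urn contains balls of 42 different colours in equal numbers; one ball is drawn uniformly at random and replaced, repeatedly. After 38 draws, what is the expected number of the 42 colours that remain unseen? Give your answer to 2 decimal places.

16.81

For each colour, P(unseen after 38) = (41/42)^38 = 0.400.
By linearity of expectation, E[unseen] = 42·(41/42)^38 = 16.810.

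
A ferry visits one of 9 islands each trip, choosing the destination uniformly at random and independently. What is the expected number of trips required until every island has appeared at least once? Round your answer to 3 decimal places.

25.461

After k distinct islands have appeared, the next trip gives a new one with probability (9-k)/9, so the expected wait for the (k+1)-th is 9/(9-k).
E[T] = 9/9 + 9/8 + 9/7 + ... + 9/2 + 9/1 = 9·H_{9}.
H_{9} = 2.8290, so E[T] = 25.4607.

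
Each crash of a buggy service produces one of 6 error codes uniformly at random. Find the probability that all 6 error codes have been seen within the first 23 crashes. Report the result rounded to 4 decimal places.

0.9108

Let A_i be the event that error code i is missing after 23 crashes. By inclusion–exclusion on the A_i,
P(all seen) = Σ_{j=0}^{6} (-1)^j C(6,j)((6-j)/6)^23
= 1.00000 - 0.09057 + 0.00134 - 0.00000 + 0.00000 - 0.00000 + 0.00000
= 0.91076.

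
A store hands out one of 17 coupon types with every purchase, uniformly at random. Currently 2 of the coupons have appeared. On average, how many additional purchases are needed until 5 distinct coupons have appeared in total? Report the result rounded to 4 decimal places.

3.6553

The wait to go from k to k+1 distinct coupons is geometric with mean 17/(17-k).
Sum over k = 2,...,4: E = 17/15 + 17/14 + 17/13 = 3.65531.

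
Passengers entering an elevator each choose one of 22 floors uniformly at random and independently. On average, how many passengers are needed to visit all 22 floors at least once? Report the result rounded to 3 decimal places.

81.198

The wait to go from k to k+1 distinct floors is geometric with mean 22/(22-k).
E[T] = 22/22 + 22/21 + 22/20 + ... + 22/2 + 22/1 = 22·H_{22}.
H_{22} = 3.6908, so E[T] = 81.1979.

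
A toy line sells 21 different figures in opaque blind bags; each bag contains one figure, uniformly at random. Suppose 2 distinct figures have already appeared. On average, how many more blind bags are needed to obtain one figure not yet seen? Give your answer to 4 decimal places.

Each blind bag yields a new figure with probability (21-2)/21 = 19/21, so the wait is geometric with mean 21/19.
E = 21/19 = 1.10526.

1.1053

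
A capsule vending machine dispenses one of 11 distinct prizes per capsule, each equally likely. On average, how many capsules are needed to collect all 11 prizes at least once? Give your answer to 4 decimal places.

33.2187

After k distinct prizes have appeared, the next capsule gives a new one with probability (11-k)/11, so the expected wait for the (k+1)-th is 11/(11-k).
E[T] = 11/11 + 11/10 + 11/9 + ... + 11/2 + 11/1 = 11·H_{11}.
H_{11} = 3.01988, so E[T] = 33.21865.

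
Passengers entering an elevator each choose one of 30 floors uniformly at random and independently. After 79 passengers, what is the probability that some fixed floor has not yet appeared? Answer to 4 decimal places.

On each passenger the fixed floor fails to appear with probability 29/30.
P(still missing after 79) = (29/30)^79 = 0.06869.

0.0687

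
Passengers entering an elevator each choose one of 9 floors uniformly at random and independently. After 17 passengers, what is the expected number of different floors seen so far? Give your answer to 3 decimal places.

7.785

For each floor, P(seen in 17 passengers) = 1 - (8/9)^17 = 0.8650.
By linearity of expectation, E[distinct seen] = 9·(1 - (8/9)^17) = 7.7848.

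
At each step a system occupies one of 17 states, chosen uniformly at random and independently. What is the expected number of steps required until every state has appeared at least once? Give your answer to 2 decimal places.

Split into phases: going from k distinct to k+1 distinct takes on average 17/(17-k) steps.
E[T] = 17/17 + 17/16 + 17/15 + ... + 17/2 + 17/1 = 17·H_{17}.
H_{17} = 3.440, so E[T] = 58.472.

58.47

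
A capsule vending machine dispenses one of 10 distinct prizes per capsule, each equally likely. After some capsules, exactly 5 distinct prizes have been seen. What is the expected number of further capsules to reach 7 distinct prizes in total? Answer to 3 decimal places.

From k distinct to k+1 distinct takes on average 10/(10-k) capsules.
Sum over k = 5,...,6: E = 10/5 + 10/4 = 4.5000.

4.500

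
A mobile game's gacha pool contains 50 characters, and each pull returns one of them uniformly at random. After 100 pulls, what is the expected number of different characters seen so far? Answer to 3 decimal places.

For each character, P(seen in 100 pulls) = 1 - (49/50)^100 = 0.8674.
By linearity of expectation, E[distinct seen] = 50·(1 - (49/50)^100) = 43.3690.

43.369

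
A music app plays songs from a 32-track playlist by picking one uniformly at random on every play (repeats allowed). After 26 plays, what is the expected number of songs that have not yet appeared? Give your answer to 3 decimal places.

14.017

For each song, P(unseen after 26) = (31/32)^26 = 0.4380.
By linearity of expectation, E[unseen] = 32·(31/32)^26 = 14.0170.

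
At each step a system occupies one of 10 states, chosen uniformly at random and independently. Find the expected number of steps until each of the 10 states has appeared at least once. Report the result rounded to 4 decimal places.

29.2897

The wait to go from k to k+1 distinct states is geometric with mean 10/(10-k).
E[T] = 10/10 + 10/9 + 10/8 + ... + 10/2 + 10/1 = 10·H_{10}.
H_{10} = 2.92897, so E[T] = 29.28968.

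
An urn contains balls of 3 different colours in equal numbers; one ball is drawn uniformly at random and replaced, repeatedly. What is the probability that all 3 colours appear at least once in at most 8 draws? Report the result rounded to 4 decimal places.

Let A_i be the event that colour i is missing after 8 draws. By inclusion–exclusion on the A_i,
P(all seen) = Σ_{j=0}^{3} (-1)^j C(3,j)((3-j)/3)^8
= 1.00000 - 0.11706 + 0.00046 - 0.00000
= 0.88340.

0.8834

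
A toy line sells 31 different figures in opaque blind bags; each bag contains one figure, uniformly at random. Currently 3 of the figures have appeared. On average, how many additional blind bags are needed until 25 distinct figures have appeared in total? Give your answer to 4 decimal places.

With k distinct figures already seen, the next new one takes an expected 31/(31-k) blind bags.
Sum over k = 3,...,24: E = 31/28 + 31/27 + 31/26 + ... + 31/8 + 31/7 = 45.79230.

45.7923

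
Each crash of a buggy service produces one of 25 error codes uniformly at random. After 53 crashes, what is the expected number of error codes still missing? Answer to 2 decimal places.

For each error code, P(unseen after 53) = (24/25)^53 = 0.115.
By linearity of expectation, E[unseen] = 25·(24/25)^53 = 2.873.

2.87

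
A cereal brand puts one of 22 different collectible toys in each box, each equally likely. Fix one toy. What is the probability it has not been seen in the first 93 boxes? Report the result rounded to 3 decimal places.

Each box misses the fixed toy with probability (22-1)/22 = 21/22, independently.
P(still missing after 93) = (21/22)^93 = 0.0132.

0.013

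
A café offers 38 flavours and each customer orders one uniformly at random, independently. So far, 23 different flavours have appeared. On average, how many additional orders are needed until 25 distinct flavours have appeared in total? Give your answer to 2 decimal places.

The wait to go from k to k+1 distinct flavours is geometric with mean 38/(38-k).
Sum over k = 23,...,24: E = 38/15 + 38/14 = 5.248.

5.25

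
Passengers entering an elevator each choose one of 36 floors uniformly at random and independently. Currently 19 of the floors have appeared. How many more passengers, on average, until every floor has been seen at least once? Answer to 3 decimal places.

123.824

With k distinct floors already seen, the next new one takes an expected 36/(36-k) passengers.
Sum over k = 19,...,35: E = 36/17 + 36/16 + 36/15 + ... + 36/2 + 36/1 = 123.8239.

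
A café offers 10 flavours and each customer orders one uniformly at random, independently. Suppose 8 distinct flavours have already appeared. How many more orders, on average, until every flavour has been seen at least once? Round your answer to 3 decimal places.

15.000

With k distinct flavours already seen, the next new one takes an expected 10/(10-k) orders.
Sum over k = 8,...,9: E = 10/2 + 10/1 = 15.0000.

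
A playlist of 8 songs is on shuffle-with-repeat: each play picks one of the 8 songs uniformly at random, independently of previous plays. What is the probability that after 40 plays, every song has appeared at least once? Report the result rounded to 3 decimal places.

By inclusion–exclusion over which songs are missing,
P(all seen) = Σ_{j=0}^{8} (-1)^j C(8,j)((8-j)/8)^40
= 1.0000 - 0.0383 + 0.0003 - 0.0000 + 0.0000 - 0.0000 + 0.0000 - 0.0000 + 0.0000
= 0.9620.

0.962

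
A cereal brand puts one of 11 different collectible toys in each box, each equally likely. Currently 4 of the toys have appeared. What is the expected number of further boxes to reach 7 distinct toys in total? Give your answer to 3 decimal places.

With k distinct toys already seen, the next new one takes an expected 11/(11-k) boxes.
Sum over k = 4,...,6: E = 11/7 + 11/6 + 11/5 = 5.6048.

5.605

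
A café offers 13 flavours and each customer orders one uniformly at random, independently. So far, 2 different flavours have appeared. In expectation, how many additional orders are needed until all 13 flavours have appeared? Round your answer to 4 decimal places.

From k distinct to k+1 distinct takes on average 13/(13-k) orders.
Sum over k = 2,...,12: E = 13/11 + 13/10 + 13/9 + ... + 13/2 + 13/1 = 39.25841.

39.2584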